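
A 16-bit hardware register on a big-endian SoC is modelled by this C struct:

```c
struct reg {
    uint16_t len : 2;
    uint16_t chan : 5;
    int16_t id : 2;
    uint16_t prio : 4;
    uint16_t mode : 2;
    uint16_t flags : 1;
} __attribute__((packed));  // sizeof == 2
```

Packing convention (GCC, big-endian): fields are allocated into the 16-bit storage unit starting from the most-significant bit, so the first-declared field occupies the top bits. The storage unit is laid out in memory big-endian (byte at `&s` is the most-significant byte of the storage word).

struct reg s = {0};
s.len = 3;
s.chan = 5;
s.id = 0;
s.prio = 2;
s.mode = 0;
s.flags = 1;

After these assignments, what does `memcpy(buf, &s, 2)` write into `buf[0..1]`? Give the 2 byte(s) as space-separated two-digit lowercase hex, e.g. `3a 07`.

ca 11

[14+:2] len=3 & 0x3 = 0x3; word=0xc000
[9+:5] chan=5 & 0x1f = 0x5; word=0xca00
[7+:2] id=0 & 0x3 = 0x0; word=0xca00
[3+:4] prio=2 & 0xf = 0x2; word=0xca10
[1+:2] mode=0 & 0x3 = 0x0; word=0xca10
[0+:1] flags=1 & 0x1 = 0x1; word=0xca11
word = 0xca11 → big-endian bytes:
  [0]=0xca  [1]=0x11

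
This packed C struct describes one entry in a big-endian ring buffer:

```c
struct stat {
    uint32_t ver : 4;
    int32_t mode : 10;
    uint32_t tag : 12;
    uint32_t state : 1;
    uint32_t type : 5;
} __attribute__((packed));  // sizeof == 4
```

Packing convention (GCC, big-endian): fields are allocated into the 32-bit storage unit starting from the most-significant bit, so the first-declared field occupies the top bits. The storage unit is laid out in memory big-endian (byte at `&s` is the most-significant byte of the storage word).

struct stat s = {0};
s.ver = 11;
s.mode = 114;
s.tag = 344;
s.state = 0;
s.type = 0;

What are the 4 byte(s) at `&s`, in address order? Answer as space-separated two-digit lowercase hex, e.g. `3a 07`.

[28+:4] ver=11 & 0xf = 0xb; word=0xb0000000
[18+:10] mode=114 & 0x3ff = 0x72; word=0xb1c80000
[6+:12] tag=344 & 0xfff = 0x158; word=0xb1c85600
[5+:1] state=0 & 0x1 = 0x0; word=0xb1c85600
[0+:5] type=0 & 0x1f = 0x0; word=0xb1c85600
word = 0xb1c85600 → big-endian bytes:
  [0]=0xb1  [1]=0xc8  [2]=0x56  [3]=0x00

b1 c8 56 00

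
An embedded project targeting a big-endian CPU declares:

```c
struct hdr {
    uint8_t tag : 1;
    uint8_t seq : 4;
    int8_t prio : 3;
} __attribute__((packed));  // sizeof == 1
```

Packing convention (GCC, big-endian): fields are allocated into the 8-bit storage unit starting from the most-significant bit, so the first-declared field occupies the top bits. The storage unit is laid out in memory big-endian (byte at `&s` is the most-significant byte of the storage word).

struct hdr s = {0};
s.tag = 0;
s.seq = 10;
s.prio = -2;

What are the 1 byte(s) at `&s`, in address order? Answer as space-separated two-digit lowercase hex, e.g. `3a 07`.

56

tag:1 = 0 → 0x0 << 7 → word 0x00
seq:4 = 10 → 0xa << 3 → word 0x50
prio:3 = -2 → 0x6 << 0 → word 0x56
word = 0x56 → big-endian bytes:
  [0]=0x56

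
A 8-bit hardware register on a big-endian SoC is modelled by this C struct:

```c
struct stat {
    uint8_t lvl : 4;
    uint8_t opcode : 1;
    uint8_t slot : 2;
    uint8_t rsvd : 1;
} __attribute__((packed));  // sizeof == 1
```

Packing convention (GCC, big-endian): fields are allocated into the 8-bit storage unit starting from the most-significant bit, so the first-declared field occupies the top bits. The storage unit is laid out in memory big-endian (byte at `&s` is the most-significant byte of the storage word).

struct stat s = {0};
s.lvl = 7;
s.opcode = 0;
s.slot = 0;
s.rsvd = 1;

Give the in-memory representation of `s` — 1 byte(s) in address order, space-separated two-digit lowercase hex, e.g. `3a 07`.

71

lvl (4b) val=7 bits=0x7 at bit 4: 0x70
opcode (1b) val=0 bits=0x0 at bit 3: 0x70
slot (2b) val=0 bits=0x0 at bit 1: 0x70
rsvd (1b) val=1 bits=0x1 at bit 0: 0x71
word = 0x71 → big-endian bytes:
  [0]=0x71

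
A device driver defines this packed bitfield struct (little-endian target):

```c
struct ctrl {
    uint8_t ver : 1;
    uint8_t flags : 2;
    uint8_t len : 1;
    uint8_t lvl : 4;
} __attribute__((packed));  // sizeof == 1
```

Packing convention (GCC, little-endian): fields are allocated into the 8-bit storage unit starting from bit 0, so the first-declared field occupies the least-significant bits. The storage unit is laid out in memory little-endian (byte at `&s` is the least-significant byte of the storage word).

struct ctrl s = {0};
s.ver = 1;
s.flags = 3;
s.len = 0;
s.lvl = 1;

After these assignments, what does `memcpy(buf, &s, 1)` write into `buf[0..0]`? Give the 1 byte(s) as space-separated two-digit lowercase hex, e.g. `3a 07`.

17

ver:1 = 1 → 0x1 << 0 → word 0x01
flags:2 = 3 → 0x3 << 1 → word 0x07
len:1 = 0 → 0x0 << 3 → word 0x07
lvl:4 = 1 → 0x1 << 4 → word 0x17
word = 0x17 → little-endian bytes:
  [0]=0x17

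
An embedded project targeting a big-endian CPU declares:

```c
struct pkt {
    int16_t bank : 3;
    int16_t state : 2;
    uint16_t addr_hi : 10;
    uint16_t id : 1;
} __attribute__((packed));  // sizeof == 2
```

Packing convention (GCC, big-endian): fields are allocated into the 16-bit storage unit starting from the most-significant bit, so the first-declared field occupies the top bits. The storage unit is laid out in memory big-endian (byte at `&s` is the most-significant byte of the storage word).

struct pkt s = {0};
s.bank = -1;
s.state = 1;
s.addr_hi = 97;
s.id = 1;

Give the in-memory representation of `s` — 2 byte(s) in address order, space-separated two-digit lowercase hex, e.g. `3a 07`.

[13+:3] bank=-1 & 0x7 = 0x7; word=0xe000
[11+:2] state=1 & 0x3 = 0x1; word=0xe800
[1+:10] addr_hi=97 & 0x3ff = 0x61; word=0xe8c2
[0+:1] id=1 & 0x1 = 0x1; word=0xe8c3
word = 0xe8c3 → big-endian bytes:
  [0]=0xe8  [1]=0xc3

e8 c3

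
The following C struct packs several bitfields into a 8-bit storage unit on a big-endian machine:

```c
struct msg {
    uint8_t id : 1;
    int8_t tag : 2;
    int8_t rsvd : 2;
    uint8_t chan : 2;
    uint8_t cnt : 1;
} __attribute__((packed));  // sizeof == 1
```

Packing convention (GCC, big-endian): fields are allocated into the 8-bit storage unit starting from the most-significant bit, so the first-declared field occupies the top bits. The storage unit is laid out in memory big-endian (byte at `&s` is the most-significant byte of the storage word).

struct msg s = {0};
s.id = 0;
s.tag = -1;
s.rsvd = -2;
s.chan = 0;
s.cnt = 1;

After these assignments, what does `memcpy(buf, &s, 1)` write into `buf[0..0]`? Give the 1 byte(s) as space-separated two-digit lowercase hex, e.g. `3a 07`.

id (1b) val=0 bits=0x0 at bit 7: 0x00
tag (2b) val=-1 bits=0x3 at bit 5: 0x60
rsvd (2b) val=-2 bits=0x2 at bit 3: 0x70
chan (2b) val=0 bits=0x0 at bit 1: 0x70
cnt (1b) val=1 bits=0x1 at bit 0: 0x71
word = 0x71 → big-endian bytes:
  [0]=0x71

71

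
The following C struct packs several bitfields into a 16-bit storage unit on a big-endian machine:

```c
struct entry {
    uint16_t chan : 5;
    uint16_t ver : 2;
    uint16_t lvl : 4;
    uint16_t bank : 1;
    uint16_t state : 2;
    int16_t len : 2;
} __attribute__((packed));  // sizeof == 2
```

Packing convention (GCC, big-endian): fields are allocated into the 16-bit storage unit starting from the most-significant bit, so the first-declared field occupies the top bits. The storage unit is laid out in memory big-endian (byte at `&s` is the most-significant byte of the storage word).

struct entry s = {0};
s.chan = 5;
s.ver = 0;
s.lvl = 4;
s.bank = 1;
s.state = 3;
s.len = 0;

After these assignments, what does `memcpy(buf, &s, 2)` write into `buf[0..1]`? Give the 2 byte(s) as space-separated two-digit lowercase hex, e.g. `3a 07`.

28 9c

chan (5b) val=5 bits=0x5 at bit 11: 0x2800
ver (2b) val=0 bits=0x0 at bit 9: 0x2800
lvl (4b) val=4 bits=0x4 at bit 5: 0x2880
bank (1b) val=1 bits=0x1 at bit 4: 0x2890
state (2b) val=3 bits=0x3 at bit 2: 0x289c
len (2b) val=0 bits=0x0 at bit 0: 0x289c
word = 0x289c → big-endian bytes:
  [0]=0x28  [1]=0x9c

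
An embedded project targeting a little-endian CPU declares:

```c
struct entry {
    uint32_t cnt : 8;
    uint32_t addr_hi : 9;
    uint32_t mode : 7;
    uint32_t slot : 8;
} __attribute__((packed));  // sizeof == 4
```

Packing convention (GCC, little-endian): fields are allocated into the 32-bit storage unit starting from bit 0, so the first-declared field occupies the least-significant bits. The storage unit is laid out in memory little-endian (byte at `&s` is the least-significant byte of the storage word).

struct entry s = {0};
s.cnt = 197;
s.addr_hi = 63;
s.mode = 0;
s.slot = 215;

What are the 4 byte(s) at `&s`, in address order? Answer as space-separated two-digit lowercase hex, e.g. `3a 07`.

cnt (8b) val=197 bits=0xc5 at bit 0: 0x000000c5
addr_hi (9b) val=63 bits=0x3f at bit 8: 0x00003fc5
mode (7b) val=0 bits=0x0 at bit 17: 0x00003fc5
slot (8b) val=215 bits=0xd7 at bit 24: 0xd7003fc5
word = 0xd7003fc5 → little-endian bytes:
  [0]=0xc5  [1]=0x3f  [2]=0x00  [3]=0xd7

c5 3f 00 d7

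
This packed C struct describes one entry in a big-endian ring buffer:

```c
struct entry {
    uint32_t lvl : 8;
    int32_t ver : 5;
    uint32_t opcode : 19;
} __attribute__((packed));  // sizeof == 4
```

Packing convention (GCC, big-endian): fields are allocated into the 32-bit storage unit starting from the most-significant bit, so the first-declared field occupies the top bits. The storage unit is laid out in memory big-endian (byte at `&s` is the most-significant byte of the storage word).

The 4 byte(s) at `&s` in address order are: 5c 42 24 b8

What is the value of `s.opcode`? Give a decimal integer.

[0]=0x5c [1]=0x42 [2]=0x24 [3]=0xb8 (big-endian) → word 0x5c4224b8
lvl:8 @ bit 24 → (0x5c4224b8>>24)&0xff = 0x5c
ver:5 @ bit 19 → (0x5c4224b8>>19)&0x1f = 0x8
opcode:19 @ bit 0 → (0x5c4224b8>>0)&0x7ffff = 0x224b8  ←

140472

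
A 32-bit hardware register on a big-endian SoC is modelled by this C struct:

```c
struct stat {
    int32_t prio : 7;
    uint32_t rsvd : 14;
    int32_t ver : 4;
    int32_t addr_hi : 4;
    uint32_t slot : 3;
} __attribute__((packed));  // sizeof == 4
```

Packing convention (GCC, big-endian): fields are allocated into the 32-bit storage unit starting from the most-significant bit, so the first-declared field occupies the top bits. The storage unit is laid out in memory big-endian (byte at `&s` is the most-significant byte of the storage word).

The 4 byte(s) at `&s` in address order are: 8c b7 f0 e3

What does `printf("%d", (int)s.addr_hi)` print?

[0]=0x8c [1]=0xb7 [2]=0xf0 [3]=0xe3 (big-endian) → word 0x8cb7f0e3
prio:7 @ bit 25 → (0x8cb7f0e3>>25)&0x7f = 0x46
rsvd:14 @ bit 11 → (0x8cb7f0e3>>11)&0x3fff = 0x16fe
ver:4 @ bit 7 → (0x8cb7f0e3>>7)&0xf = 0x1
addr_hi:4 @ bit 3 → (0x8cb7f0e3>>3)&0xf = 0xc  ←
slot:3 @ bit 0 → (0x8cb7f0e3>>0)&0x7 = 0x3
addr_hi signed 4b, MSB=1: 12 - 16 = -4

-4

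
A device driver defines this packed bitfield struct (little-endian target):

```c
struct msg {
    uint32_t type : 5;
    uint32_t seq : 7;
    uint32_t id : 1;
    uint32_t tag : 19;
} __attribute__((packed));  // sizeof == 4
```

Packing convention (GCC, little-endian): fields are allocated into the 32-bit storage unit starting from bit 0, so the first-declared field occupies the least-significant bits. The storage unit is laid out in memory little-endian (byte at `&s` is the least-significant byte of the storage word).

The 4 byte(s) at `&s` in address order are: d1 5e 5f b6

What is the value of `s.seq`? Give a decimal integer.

[0]=0xd1 [1]=0x5e [2]=0x5f [3]=0xb6 (little-endian) → word 0xb65f5ed1
type [0+:5] = (word>>0) & 0x1f = 17
seq [5+:7] = (word>>5) & 0x7f = 118  ←
id [12+:1] = (word>>12) & 0x1 = 1
tag [13+:19] = (word>>13) & 0x7ffff = 373498

118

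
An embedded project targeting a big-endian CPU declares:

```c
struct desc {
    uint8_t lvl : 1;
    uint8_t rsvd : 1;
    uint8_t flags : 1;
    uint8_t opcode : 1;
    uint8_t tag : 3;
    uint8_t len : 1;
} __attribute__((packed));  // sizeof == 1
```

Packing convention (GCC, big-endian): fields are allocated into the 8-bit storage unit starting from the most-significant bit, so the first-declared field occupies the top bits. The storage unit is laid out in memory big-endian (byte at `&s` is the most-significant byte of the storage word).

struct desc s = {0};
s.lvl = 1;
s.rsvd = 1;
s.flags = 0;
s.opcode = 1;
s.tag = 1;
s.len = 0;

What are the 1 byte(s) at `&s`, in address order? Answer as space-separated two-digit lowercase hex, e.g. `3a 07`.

d2

lvl (1b) val=1 bits=0x1 at bit 7: 0x80
rsvd (1b) val=1 bits=0x1 at bit 6: 0xc0
flags (1b) val=0 bits=0x0 at bit 5: 0xc0
opcode (1b) val=1 bits=0x1 at bit 4: 0xd0
tag (3b) val=1 bits=0x1 at bit 1: 0xd2
len (1b) val=0 bits=0x0 at bit 0: 0xd2
word = 0xd2 → big-endian bytes:
  [0]=0xd2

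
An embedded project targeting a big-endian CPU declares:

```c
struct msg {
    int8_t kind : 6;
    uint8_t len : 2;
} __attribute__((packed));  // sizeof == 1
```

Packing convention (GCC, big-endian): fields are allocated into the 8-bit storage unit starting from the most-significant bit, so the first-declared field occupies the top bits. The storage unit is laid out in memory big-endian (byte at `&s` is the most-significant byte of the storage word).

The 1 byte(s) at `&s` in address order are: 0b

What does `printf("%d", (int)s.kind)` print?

2

[0]=0x0b (big-endian) → word 0x0b
kind [2+:6] = (word>>2) & 0x3f = 2  ←
len [0+:2] = (word>>0) & 0x3 = 3
kind signed 6b, MSB=0: value = 2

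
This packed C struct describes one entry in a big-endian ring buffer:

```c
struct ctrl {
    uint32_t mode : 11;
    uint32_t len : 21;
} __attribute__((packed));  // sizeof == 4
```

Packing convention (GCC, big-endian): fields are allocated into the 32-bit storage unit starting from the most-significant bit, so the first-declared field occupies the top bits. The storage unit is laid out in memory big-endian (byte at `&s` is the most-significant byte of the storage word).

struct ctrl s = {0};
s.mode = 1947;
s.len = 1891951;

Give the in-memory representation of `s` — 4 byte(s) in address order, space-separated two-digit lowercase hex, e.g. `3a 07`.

[21+:11] mode=1947 & 0x7ff = 0x79b; word=0xf3600000
[0+:21] len=1891951 & 0x1fffff = 0x1cde6f; word=0xf37cde6f
word = 0xf37cde6f → big-endian bytes:
  [0]=0xf3  [1]=0x7c  [2]=0xde  [3]=0x6f

f3 7c de 6f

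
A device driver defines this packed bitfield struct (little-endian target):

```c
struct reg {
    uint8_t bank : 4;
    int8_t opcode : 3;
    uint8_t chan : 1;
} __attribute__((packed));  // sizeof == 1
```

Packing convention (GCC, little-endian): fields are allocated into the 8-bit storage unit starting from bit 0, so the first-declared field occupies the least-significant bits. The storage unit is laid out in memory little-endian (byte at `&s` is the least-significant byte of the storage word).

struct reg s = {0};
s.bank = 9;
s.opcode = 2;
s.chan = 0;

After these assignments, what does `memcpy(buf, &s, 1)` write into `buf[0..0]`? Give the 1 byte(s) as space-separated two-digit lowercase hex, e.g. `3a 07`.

29

bank:4 = 9 → 0x9 << 0 → word 0x09
opcode:3 = 2 → 0x2 << 4 → word 0x29
chan:1 = 0 → 0x0 << 7 → word 0x29
word = 0x29 → little-endian bytes:
  [0]=0x29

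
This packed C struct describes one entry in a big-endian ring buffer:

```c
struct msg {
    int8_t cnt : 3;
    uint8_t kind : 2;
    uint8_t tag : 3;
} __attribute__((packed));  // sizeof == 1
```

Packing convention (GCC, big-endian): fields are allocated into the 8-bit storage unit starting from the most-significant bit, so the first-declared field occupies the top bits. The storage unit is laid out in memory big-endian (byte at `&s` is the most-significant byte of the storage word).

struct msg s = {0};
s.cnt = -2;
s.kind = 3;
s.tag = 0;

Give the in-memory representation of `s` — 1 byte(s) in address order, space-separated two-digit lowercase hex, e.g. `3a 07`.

d8

cnt:3 = -2 → 0x6 << 5 → word 0xc0
kind:2 = 3 → 0x3 << 3 → word 0xd8
tag:3 = 0 → 0x0 << 0 → word 0xd8
word = 0xd8 → big-endian bytes:
  [0]=0xd8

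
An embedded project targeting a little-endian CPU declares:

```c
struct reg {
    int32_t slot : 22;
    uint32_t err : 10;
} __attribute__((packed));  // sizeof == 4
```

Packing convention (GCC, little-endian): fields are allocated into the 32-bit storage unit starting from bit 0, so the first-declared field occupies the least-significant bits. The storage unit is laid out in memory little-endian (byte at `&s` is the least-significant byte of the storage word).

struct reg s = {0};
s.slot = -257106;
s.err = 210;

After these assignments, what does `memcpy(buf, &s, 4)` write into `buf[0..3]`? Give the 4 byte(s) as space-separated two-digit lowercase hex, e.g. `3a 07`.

ae 13 bc 34

[0+:22] slot=-257106 & 0x3fffff = 0x3c13ae; word=0x003c13ae
[22+:10] err=210 & 0x3ff = 0xd2; word=0x34bc13ae
word = 0x34bc13ae → little-endian bytes:
  [0]=0xae  [1]=0x13  [2]=0xbc  [3]=0x34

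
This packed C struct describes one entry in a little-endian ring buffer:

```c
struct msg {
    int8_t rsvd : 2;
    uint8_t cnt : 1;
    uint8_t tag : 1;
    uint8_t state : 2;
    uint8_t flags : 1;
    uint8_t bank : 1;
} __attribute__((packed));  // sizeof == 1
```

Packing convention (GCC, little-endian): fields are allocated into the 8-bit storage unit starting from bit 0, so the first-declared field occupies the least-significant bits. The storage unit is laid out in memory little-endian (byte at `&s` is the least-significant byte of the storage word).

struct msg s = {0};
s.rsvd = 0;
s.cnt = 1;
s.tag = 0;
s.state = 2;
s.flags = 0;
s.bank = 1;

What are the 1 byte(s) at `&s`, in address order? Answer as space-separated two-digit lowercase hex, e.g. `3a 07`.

rsvd:2 = 0 → 0x0 << 0 → word 0x00
cnt:1 = 1 → 0x1 << 2 → word 0x04
tag:1 = 0 → 0x0 << 3 → word 0x04
state:2 = 2 → 0x2 << 4 → word 0x24
flags:1 = 0 → 0x0 << 6 → word 0x24
bank:1 = 1 → 0x1 << 7 → word 0xa4
word = 0xa4 → little-endian bytes:
  [0]=0xa4

a4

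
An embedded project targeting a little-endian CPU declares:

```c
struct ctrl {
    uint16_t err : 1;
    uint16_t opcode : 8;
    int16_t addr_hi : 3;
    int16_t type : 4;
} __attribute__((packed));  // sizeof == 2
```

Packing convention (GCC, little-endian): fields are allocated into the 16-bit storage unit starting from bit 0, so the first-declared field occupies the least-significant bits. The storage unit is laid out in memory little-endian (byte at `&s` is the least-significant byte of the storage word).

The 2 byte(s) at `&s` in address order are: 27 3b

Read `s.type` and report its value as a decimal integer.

3

[0]=0x27 [1]=0x3b (little-endian) → word 0x3b27
err [0+:1] = (word>>0) & 0x1 = 1
opcode [1+:8] = (word>>1) & 0xff = 147
addr_hi [9+:3] = (word>>9) & 0x7 = 5
type [12+:4] = (word>>12) & 0xf = 3  ←
type signed 4b, MSB=0: value = 3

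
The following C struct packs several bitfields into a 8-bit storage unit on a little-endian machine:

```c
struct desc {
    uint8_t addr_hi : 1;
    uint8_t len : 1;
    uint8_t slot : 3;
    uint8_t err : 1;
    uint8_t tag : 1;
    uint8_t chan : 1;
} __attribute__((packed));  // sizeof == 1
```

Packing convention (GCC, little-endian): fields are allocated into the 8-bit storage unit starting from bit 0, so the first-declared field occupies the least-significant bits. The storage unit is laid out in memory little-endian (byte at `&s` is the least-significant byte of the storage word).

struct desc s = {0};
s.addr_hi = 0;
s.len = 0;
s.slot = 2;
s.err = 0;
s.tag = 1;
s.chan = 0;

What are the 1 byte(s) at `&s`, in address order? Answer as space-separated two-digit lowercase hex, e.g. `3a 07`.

48

[0+:1] addr_hi=0 & 0x1 = 0x0; word=0x00
[1+:1] len=0 & 0x1 = 0x0; word=0x00
[2+:3] slot=2 & 0x7 = 0x2; word=0x08
[5+:1] err=0 & 0x1 = 0x0; word=0x08
[6+:1] tag=1 & 0x1 = 0x1; word=0x48
[7+:1] chan=0 & 0x1 = 0x0; word=0x48
word = 0x48 → little-endian bytes:
  [0]=0x48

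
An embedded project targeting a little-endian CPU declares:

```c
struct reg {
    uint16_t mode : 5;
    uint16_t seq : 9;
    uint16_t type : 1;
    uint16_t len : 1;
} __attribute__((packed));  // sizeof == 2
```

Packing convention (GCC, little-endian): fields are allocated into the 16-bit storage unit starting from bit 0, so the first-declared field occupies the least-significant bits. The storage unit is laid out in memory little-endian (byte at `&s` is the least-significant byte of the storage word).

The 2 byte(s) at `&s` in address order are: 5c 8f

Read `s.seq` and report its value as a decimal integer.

[0]=0x5c [1]=0x8f (little-endian) → word 0x8f5c
mode:5 @ bit 0 → (0x8f5c>>0)&0x1f = 0x1c
seq:9 @ bit 5 → (0x8f5c>>5)&0x1ff = 0x7a  ←
type:1 @ bit 14 → (0x8f5c>>14)&0x1 = 0x0
len:1 @ bit 15 → (0x8f5c>>15)&0x1 = 0x1

122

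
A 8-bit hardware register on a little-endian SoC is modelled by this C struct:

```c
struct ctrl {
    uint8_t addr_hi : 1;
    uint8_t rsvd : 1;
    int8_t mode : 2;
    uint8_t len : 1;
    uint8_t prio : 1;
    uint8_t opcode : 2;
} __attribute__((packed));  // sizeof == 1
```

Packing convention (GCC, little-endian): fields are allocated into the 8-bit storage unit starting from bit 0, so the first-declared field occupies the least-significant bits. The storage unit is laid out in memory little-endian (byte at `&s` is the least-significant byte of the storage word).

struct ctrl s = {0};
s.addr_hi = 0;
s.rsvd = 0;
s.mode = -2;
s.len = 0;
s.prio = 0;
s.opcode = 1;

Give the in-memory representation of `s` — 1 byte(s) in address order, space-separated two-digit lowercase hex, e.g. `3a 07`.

48

[0+:1] addr_hi=0 & 0x1 = 0x0; word=0x00
[1+:1] rsvd=0 & 0x1 = 0x0; word=0x00
[2+:2] mode=-2 & 0x3 = 0x2; word=0x08
[4+:1] len=0 & 0x1 = 0x0; word=0x08
[5+:1] prio=0 & 0x1 = 0x0; word=0x08
[6+:2] opcode=1 & 0x3 = 0x1; word=0x48
word = 0x48 → little-endian bytes:
  [0]=0x48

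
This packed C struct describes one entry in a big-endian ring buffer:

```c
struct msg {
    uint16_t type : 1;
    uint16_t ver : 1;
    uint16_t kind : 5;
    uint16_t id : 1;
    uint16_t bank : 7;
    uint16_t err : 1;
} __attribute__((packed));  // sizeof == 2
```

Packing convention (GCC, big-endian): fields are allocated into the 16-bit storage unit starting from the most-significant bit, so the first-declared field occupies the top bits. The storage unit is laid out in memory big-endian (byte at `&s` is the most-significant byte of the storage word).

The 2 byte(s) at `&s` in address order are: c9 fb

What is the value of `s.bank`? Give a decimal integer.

[0]=0xc9 [1]=0xfb (big-endian) → word 0xc9fb
type:1 @ bit 15 → (0xc9fb>>15)&0x1 = 0x1
ver:1 @ bit 14 → (0xc9fb>>14)&0x1 = 0x1
kind:5 @ bit 9 → (0xc9fb>>9)&0x1f = 0x4
id:1 @ bit 8 → (0xc9fb>>8)&0x1 = 0x1
bank:7 @ bit 1 → (0xc9fb>>1)&0x7f = 0x7d  ←
err:1 @ bit 0 → (0xc9fb>>0)&0x1 = 0x1

125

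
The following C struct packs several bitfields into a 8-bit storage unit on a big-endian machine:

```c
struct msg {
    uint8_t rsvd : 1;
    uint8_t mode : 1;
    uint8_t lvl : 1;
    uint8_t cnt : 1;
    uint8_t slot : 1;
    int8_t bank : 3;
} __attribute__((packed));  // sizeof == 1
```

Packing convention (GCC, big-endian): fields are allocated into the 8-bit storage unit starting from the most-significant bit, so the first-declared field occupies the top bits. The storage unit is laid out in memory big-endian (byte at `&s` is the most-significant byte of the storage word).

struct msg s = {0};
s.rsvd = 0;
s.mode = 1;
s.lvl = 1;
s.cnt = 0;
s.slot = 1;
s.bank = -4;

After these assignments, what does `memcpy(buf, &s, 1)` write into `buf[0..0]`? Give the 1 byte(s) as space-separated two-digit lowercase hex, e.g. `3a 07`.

6c

rsvd (1b) val=0 bits=0x0 at bit 7: 0x00
mode (1b) val=1 bits=0x1 at bit 6: 0x40
lvl (1b) val=1 bits=0x1 at bit 5: 0x60
cnt (1b) val=0 bits=0x0 at bit 4: 0x60
slot (1b) val=1 bits=0x1 at bit 3: 0x68
bank (3b) val=-4 bits=0x4 at bit 0: 0x6c
word = 0x6c → big-endian bytes:
  [0]=0x6c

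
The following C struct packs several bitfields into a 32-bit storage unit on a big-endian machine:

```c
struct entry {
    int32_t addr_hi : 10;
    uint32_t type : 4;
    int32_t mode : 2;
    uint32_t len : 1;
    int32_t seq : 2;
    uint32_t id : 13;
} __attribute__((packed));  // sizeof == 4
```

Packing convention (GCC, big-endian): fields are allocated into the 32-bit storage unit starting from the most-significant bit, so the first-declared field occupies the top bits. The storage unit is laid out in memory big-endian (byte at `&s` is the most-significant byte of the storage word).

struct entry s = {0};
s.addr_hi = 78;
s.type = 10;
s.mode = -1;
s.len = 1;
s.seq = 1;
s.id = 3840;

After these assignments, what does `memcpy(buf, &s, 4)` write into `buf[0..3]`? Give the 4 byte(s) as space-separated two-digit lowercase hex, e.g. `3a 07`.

[22+:10] addr_hi=78 & 0x3ff = 0x4e; word=0x13800000
[18+:4] type=10 & 0xf = 0xa; word=0x13a80000
[16+:2] mode=-1 & 0x3 = 0x3; word=0x13ab0000
[15+:1] len=1 & 0x1 = 0x1; word=0x13ab8000
[13+:2] seq=1 & 0x3 = 0x1; word=0x13aba000
[0+:13] id=3840 & 0x1fff = 0xf00; word=0x13abaf00
word = 0x13abaf00 → big-endian bytes:
  [0]=0x13  [1]=0xab  [2]=0xaf  [3]=0x00

13 ab af 00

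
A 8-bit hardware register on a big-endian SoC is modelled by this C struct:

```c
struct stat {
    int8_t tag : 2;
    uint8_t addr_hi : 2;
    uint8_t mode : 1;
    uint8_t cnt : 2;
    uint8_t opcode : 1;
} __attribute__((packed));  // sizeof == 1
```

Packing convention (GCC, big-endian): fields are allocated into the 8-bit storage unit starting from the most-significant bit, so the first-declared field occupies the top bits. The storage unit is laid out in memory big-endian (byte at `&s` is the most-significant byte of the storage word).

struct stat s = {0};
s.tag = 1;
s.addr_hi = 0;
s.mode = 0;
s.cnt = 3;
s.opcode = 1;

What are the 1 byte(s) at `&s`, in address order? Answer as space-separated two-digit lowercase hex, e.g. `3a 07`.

47

tag (2b) val=1 bits=0x1 at bit 6: 0x40
addr_hi (2b) val=0 bits=0x0 at bit 4: 0x40
mode (1b) val=0 bits=0x0 at bit 3: 0x40
cnt (2b) val=3 bits=0x3 at bit 1: 0x46
opcode (1b) val=1 bits=0x1 at bit 0: 0x47
word = 0x47 → big-endian bytes:
  [0]=0x47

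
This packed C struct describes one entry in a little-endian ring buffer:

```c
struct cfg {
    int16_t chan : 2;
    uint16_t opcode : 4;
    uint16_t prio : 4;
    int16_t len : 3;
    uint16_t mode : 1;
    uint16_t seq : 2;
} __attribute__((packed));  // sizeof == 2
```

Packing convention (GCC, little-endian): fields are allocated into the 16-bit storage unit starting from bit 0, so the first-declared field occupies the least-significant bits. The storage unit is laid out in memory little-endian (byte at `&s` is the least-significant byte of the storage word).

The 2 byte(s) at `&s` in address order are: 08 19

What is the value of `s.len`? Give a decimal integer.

[0]=0x08 [1]=0x19 (little-endian) → word 0x1908
chan [0+:2] = (word>>0) & 0x3 = 0
opcode [2+:4] = (word>>2) & 0xf = 2
prio [6+:4] = (word>>6) & 0xf = 4
len [10+:3] = (word>>10) & 0x7 = 6  ←
mode [13+:1] = (word>>13) & 0x1 = 0
seq [14+:2] = (word>>14) & 0x3 = 0
len signed 3b, MSB=1: 6 - 8 = -2

-2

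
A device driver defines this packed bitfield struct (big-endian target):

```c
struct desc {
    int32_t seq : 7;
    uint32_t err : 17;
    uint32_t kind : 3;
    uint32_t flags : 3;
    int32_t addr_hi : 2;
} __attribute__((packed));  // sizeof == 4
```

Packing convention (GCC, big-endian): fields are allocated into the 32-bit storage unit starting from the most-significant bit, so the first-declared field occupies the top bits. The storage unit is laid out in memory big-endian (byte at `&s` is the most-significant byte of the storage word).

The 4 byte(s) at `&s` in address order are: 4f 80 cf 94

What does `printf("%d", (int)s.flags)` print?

[0]=0x4f [1]=0x80 [2]=0xcf [3]=0x94 (big-endian) → word 0x4f80cf94
seq [25+:7] = (word>>25) & 0x7f = 39
err [8+:17] = (word>>8) & 0x1ffff = 98511
kind [5+:3] = (word>>5) & 0x7 = 4
flags [2+:3] = (word>>2) & 0x7 = 5  ←
addr_hi [0+:2] = (word>>0) & 0x3 = 0

5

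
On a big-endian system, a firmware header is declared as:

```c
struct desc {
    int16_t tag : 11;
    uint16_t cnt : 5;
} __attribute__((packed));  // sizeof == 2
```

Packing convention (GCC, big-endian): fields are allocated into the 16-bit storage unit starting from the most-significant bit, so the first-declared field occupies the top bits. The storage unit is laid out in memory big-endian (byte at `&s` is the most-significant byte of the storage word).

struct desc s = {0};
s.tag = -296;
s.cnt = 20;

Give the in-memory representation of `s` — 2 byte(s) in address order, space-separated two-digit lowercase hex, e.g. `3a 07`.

db 14

tag:11 = -296 → 0x6d8 << 5 → word 0xdb00
cnt:5 = 20 → 0x14 << 0 → word 0xdb14
word = 0xdb14 → big-endian bytes:
  [0]=0xdb  [1]=0x14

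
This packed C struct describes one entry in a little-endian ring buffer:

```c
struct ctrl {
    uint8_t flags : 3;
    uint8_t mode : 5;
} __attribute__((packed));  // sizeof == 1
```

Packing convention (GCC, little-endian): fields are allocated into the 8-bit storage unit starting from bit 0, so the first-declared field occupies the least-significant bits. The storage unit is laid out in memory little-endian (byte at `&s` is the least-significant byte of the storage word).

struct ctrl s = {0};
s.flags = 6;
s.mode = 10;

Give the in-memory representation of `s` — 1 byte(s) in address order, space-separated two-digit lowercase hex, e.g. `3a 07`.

56

flags:3 = 6 → 0x6 << 0 → word 0x06
mode:5 = 10 → 0xa << 3 → word 0x56
word = 0x56 → little-endian bytes:
  [0]=0x56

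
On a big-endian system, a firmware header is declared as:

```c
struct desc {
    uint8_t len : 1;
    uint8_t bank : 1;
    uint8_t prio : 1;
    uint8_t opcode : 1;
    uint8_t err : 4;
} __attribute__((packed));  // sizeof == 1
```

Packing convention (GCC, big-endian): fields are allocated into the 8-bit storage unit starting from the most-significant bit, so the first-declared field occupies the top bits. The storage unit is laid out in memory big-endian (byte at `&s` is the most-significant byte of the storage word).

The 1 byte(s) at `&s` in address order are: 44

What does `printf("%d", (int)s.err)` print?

[0]=0x44 (big-endian) → word 0x44
len:1 @ bit 7 → (0x44>>7)&0x1 = 0x0
bank:1 @ bit 6 → (0x44>>6)&0x1 = 0x1
prio:1 @ bit 5 → (0x44>>5)&0x1 = 0x0
opcode:1 @ bit 4 → (0x44>>4)&0x1 = 0x0
err:4 @ bit 0 → (0x44>>0)&0xf = 0x4  ←

4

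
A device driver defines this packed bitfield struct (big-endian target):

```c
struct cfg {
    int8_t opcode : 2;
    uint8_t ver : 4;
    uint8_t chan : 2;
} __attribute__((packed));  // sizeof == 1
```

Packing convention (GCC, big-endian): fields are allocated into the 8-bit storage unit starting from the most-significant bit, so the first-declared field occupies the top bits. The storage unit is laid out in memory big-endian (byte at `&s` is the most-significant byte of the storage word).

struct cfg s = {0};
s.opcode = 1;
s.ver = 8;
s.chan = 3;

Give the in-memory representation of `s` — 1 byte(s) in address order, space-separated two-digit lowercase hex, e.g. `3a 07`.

63

opcode:2 = 1 → 0x1 << 6 → word 0x40
ver:4 = 8 → 0x8 << 2 → word 0x60
chan:2 = 3 → 0x3 << 0 → word 0x63
word = 0x63 → big-endian bytes:
  [0]=0x63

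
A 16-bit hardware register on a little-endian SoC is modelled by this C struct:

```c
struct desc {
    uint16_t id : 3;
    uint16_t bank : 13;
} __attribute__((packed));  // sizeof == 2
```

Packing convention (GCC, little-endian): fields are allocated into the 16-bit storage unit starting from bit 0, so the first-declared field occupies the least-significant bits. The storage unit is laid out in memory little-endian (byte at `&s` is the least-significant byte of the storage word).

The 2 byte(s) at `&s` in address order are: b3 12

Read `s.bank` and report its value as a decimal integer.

[0]=0xb3 [1]=0x12 (little-endian) → word 0x12b3
id:3 @ bit 0 → (0x12b3>>0)&0x7 = 0x3
bank:13 @ bit 3 → (0x12b3>>3)&0x1fff = 0x256  ←

598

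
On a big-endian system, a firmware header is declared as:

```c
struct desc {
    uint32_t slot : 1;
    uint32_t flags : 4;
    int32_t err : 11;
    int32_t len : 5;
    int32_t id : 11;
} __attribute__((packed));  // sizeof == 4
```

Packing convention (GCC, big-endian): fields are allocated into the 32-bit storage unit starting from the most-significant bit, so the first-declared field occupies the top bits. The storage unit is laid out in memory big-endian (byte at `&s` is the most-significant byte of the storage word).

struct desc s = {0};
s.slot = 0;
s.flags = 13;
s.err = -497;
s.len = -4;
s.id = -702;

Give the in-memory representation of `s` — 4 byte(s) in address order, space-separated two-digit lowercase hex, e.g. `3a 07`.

slot:1 = 0 → 0x0 << 31 → word 0x00000000
flags:4 = 13 → 0xd << 27 → word 0x68000000
err:11 = -497 → 0x60f << 16 → word 0x6e0f0000
len:5 = -4 → 0x1c << 11 → word 0x6e0fe000
id:11 = -702 → 0x542 << 0 → word 0x6e0fe542
word = 0x6e0fe542 → big-endian bytes:
  [0]=0x6e  [1]=0x0f  [2]=0xe5  [3]=0x42

6e 0f e5 42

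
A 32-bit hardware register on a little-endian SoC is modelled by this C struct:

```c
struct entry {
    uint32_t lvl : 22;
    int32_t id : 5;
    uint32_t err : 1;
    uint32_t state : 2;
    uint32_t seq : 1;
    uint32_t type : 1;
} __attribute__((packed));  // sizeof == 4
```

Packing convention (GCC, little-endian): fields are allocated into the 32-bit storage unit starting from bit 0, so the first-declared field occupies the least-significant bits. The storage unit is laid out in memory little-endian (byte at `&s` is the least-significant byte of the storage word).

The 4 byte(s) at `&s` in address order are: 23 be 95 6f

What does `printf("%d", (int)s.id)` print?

[0]=0x23 [1]=0xbe [2]=0x95 [3]=0x6f (little-endian) → word 0x6f95be23
lvl [0+:22] = (word>>0) & 0x3fffff = 1424931
id [22+:5] = (word>>22) & 0x1f = 30  ←
err [27+:1] = (word>>27) & 0x1 = 1
state [28+:2] = (word>>28) & 0x3 = 2
seq [30+:1] = (word>>30) & 0x1 = 1
type [31+:1] = (word>>31) & 0x1 = 0
id signed 5b, MSB=1: 30 - 32 = -2

-2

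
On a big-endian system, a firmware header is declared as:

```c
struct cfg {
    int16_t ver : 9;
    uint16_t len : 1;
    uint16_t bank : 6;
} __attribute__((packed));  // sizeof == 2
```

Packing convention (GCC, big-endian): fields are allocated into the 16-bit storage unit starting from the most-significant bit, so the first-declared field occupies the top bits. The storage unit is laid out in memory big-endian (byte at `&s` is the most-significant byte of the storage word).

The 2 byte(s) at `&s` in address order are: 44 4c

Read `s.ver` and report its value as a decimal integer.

[0]=0x44 [1]=0x4c (big-endian) → word 0x444c
ver:9 @ bit 7 → (0x444c>>7)&0x1ff = 0x88  ←
len:1 @ bit 6 → (0x444c>>6)&0x1 = 0x1
bank:6 @ bit 0 → (0x444c>>0)&0x3f = 0xc
ver signed 9b, MSB=0: value = 136

136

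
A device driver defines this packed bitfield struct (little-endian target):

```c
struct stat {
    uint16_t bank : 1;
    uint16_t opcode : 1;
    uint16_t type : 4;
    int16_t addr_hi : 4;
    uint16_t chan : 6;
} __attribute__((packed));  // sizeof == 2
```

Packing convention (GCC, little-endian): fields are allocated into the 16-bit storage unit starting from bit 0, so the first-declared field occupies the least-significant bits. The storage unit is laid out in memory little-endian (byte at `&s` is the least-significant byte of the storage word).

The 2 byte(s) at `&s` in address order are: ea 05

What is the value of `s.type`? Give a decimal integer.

10

[0]=0xea [1]=0x05 (little-endian) → word 0x05ea
bank [0+:1] = (word>>0) & 0x1 = 0
opcode [1+:1] = (word>>1) & 0x1 = 1
type [2+:4] = (word>>2) & 0xf = 10  ←
addr_hi [6+:4] = (word>>6) & 0xf = 7
chan [10+:6] = (word>>10) & 0x3f = 1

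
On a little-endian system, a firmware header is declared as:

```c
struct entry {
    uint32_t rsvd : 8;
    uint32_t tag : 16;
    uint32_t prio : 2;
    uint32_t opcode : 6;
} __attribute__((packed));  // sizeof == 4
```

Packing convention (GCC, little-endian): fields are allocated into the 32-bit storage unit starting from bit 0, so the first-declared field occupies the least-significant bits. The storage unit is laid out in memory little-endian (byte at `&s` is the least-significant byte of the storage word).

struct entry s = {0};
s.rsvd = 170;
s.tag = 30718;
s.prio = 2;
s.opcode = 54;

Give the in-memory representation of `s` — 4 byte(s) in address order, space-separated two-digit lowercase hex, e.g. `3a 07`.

aa fe 77 da

rsvd:8 = 170 → 0xaa << 0 → word 0x000000aa
tag:16 = 30718 → 0x77fe << 8 → word 0x0077feaa
prio:2 = 2 → 0x2 << 24 → word 0x0277feaa
opcode:6 = 54 → 0x36 << 26 → word 0xda77feaa
word = 0xda77feaa → little-endian bytes:
  [0]=0xaa  [1]=0xfe  [2]=0x77  [3]=0xda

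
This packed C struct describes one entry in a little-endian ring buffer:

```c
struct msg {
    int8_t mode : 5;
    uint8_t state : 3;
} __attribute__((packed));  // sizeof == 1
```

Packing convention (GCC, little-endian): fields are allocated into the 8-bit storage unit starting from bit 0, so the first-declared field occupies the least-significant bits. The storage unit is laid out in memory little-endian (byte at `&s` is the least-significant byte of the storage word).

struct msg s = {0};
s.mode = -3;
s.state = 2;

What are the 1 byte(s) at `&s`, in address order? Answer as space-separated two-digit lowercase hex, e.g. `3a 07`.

5d

mode:5 = -3 → 0x1d << 0 → word 0x1d
state:3 = 2 → 0x2 << 5 → word 0x5d
word = 0x5d → little-endian bytes:
  [0]=0x5d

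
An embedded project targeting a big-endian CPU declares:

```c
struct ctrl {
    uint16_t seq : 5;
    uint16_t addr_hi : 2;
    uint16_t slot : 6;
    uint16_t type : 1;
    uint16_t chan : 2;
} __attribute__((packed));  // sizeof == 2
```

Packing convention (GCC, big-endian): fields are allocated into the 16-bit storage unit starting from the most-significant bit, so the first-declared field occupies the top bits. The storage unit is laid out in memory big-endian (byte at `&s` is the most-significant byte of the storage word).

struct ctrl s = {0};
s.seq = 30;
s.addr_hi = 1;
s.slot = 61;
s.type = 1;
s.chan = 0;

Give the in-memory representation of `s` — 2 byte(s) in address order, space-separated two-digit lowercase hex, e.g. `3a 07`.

f3 ec

[11+:5] seq=30 & 0x1f = 0x1e; word=0xf000
[9+:2] addr_hi=1 & 0x3 = 0x1; word=0xf200
[3+:6] slot=61 & 0x3f = 0x3d; word=0xf3e8
[2+:1] type=1 & 0x1 = 0x1; word=0xf3ec
[0+:2] chan=0 & 0x3 = 0x0; word=0xf3ec
word = 0xf3ec → big-endian bytes:
  [0]=0xf3  [1]=0xec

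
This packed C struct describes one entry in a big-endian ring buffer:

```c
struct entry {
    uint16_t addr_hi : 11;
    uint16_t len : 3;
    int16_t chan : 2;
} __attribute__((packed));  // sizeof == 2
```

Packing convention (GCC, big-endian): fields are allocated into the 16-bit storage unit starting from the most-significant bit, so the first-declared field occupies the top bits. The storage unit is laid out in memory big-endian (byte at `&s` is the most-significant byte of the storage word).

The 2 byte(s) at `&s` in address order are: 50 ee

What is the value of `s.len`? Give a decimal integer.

3

[0]=0x50 [1]=0xee (big-endian) → word 0x50ee
addr_hi:11 @ bit 5 → (0x50ee>>5)&0x7ff = 0x287
len:3 @ bit 2 → (0x50ee>>2)&0x7 = 0x3  ←
chan:2 @ bit 0 → (0x50ee>>0)&0x3 = 0x2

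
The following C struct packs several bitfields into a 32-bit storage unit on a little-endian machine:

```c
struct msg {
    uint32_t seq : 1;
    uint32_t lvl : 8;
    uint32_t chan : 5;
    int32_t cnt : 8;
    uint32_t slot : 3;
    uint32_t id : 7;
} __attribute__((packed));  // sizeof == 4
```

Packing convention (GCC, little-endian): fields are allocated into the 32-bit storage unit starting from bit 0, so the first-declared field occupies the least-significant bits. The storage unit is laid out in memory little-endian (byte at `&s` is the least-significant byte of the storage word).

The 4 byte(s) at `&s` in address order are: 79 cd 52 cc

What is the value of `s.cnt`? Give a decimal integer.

75

[0]=0x79 [1]=0xcd [2]=0x52 [3]=0xcc (little-endian) → word 0xcc52cd79
seq:1 @ bit 0 → (0xcc52cd79>>0)&0x1 = 0x1
lvl:8 @ bit 1 → (0xcc52cd79>>1)&0xff = 0xbc
chan:5 @ bit 9 → (0xcc52cd79>>9)&0x1f = 0x6
cnt:8 @ bit 14 → (0xcc52cd79>>14)&0xff = 0x4b  ←
slot:3 @ bit 22 → (0xcc52cd79>>22)&0x7 = 0x1
id:7 @ bit 25 → (0xcc52cd79>>25)&0x7f = 0x66
cnt signed 8b, MSB=0: value = 75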